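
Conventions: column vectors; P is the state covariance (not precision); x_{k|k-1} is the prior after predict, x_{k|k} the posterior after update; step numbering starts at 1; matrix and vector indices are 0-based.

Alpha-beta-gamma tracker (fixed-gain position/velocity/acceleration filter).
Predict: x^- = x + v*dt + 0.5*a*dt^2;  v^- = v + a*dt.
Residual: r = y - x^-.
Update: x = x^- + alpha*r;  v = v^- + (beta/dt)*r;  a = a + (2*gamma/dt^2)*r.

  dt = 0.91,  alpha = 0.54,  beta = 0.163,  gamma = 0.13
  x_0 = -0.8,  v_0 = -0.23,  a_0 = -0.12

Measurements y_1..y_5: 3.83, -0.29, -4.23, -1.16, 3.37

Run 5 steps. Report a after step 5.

step 1: x_pred=-1.0590  r=4.8890  x^+=1.5811  v^+=0.5365  a^+=1.4150
step 2: x_pred=2.6552  r=-2.9452  x^+=1.0648  v^+=1.2966  a^+=0.4903
step 3: x_pred=2.4477  r=-6.6777  x^+=-1.1582  v^+=0.5467  a^+=-1.6063
step 4: x_pred=-1.3259  r=0.1659  x^+=-1.2363  v^+=-0.8854  a^+=-1.5542
step 5: x_pred=-2.6855  r=6.0555  x^+=0.5845  v^+=-1.2150  a^+=0.3470

a_post = 0.3470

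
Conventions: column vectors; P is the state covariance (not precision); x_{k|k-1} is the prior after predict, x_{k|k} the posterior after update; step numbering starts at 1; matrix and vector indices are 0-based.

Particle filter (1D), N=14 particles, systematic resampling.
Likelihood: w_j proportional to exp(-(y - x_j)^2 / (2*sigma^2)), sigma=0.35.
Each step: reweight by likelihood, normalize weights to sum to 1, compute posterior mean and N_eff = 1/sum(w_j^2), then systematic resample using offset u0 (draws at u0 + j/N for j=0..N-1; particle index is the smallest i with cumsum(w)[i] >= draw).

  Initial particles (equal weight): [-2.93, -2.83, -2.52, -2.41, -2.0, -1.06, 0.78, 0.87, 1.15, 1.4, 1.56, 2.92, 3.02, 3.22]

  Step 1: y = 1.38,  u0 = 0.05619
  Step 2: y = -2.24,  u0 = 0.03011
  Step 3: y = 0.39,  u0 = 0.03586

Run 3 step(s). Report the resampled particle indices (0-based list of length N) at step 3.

resampled_idx = [0, 1, 2, 3, 4, 5, 6, 7, 8, 9, 10, 11, 12, 13]

step 1: w=[0.0000, 0.0000, 0.0000, 0.0000, 0.0000, 0.0000, 0.0707, 0.1062, 0.2475, 0.3066, 0.2691, 0.0000, 0.0000, 0.0000]  mean=1.2811  Neff=4.1001  idx=[6, 7, 8, 8, 8, 8, 9, 9, 9, 9, 10, 10, 10, 10]
step 2: w=[0.9046, 0.0952, 0.0001, 0.0001, 0.0001, 0.0001, 0.0000, 0.0000, 0.0000, 0.0000, 0.0000, 0.0000, 0.0000, 0.0000]  mean=0.7886  Neff=1.2087  idx=[0, 0, 0, 0, 0, 0, 0, 0, 0, 0, 0, 0, 0, 1]
step 3: w=[0.0729, 0.0729, 0.0729, 0.0729, 0.0729, 0.0729, 0.0729, 0.0729, 0.0729, 0.0729, 0.0729, 0.0729, 0.0729, 0.0529]  mean=0.7848  Neff=13.9281  idx=[0, 1, 2, 3, 4, 5, 6, 7, 8, 9, 10, 11, 12, 13]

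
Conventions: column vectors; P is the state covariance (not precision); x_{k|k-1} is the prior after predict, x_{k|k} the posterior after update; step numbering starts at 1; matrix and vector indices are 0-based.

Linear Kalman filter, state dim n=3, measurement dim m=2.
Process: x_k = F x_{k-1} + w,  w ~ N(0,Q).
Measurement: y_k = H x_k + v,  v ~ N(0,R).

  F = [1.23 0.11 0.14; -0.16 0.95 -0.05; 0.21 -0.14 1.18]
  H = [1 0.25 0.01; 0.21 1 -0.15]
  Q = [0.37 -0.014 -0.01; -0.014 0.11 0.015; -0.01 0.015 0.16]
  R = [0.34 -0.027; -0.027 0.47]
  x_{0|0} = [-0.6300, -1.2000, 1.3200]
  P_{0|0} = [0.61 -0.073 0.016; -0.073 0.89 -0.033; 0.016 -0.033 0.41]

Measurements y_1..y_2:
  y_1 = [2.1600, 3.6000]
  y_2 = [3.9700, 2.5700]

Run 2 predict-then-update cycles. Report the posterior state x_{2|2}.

step 1: x^-=[-0.7221, -1.1052, 1.5933]  P^-=[1.2964 -0.1335 0.2325; -0.1335 0.9554 -0.2047; 0.2325 -0.2047 0.7984]  S=[1.6331 0.3137; 0.3137 1.4913]  K=[0.7935 -0.0972; -0.0627 0.6557; 0.1578 -0.2180]  nu=[3.1425, 5.0958]  x^+=[1.2760, 2.0391, 0.9784]  P^+=[0.3024 -0.1223 0.0555; -0.1223 0.3337 -0.0121; 0.0555 -0.0121 0.7084]
step 2: x^-=[1.9307, 1.6840, 1.1369]  P^-=[0.8311 -0.1906 0.2791; -0.1906 0.4599 -0.1332; 0.2791 -0.1332 1.2049]  S=[1.1096 0.0225; 0.0225 0.9360]  K=[0.7102 -0.0789; -0.0789 0.4718; 0.2380 -0.2785]  nu=[1.6069, 0.6511]  x^+=[3.0205, 1.8644, 1.3381]  P^+=[0.2681 -0.1012 0.0758; -0.1012 0.2463 0.0076; 0.0758 0.0076 1.0725]

x_post = [3.0205, 1.8644, 1.3381]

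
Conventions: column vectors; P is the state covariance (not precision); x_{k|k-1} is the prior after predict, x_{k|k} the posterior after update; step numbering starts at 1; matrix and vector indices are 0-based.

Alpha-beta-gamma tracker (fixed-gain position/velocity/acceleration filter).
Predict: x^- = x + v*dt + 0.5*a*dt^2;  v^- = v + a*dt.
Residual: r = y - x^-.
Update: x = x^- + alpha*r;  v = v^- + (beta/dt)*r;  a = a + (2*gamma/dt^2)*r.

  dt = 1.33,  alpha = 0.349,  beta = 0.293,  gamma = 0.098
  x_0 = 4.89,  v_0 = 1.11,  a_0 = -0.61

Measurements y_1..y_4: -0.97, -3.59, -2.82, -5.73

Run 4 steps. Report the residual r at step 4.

resid = 8.4721

step 1: x_pred=5.8268  r=-6.7968  x^+=3.4547  v^+=-1.1986  a^+=-1.3631
step 2: x_pred=0.6549  r=-4.2449  x^+=-0.8266  v^+=-3.9467  a^+=-1.8335
step 3: x_pred=-7.6973  r=4.8773  x^+=-5.9951  v^+=-5.3108  a^+=-1.2930
step 4: x_pred=-14.2021  r=8.4721  x^+=-11.2453  v^+=-5.1641  a^+=-0.3543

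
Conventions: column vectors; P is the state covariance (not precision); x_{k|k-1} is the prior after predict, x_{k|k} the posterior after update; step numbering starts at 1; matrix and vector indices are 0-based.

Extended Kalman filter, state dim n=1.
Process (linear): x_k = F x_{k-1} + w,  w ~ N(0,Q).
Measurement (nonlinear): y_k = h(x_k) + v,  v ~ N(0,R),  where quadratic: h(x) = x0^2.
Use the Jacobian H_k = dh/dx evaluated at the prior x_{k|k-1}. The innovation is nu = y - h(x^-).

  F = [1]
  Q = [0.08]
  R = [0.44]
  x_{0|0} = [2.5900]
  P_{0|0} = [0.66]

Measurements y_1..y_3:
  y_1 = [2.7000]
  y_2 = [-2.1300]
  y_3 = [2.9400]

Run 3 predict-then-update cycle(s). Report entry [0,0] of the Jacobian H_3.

step 1: x^-=[2.5900]  P^-=[0.7400]  H_jac=[5.1800]  S=[20.2960]  K=[0.1889]  nu=[-4.0081]  x^+=[1.8330]  P^+=[0.0160]
step 2: x^-=[1.8330]  P^-=[0.0960]  H_jac=[3.6660]  S=[1.7308]  K=[0.2034]  nu=[-5.4899]  x^+=[0.7162]  P^+=[0.0244]
step 3: x^-=[0.7162]  P^-=[0.1044]  H_jac=[1.4324]  S=[0.6542]  K=[0.2286]  nu=[2.4271]  x^+=[1.2710]  P^+=[0.0702]

H_jac[0,0] = 1.4324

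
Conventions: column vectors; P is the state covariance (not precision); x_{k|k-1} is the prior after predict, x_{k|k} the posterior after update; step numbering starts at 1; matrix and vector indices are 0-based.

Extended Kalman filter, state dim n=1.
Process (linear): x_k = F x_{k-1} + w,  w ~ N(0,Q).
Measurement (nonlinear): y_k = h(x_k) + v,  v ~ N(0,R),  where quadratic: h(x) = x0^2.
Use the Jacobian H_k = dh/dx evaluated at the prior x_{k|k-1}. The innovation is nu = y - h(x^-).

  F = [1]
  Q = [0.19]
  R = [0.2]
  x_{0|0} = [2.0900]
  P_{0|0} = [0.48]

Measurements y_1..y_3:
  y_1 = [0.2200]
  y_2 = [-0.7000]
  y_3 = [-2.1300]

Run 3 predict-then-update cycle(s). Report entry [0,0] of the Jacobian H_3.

step 1: x^-=[2.0900]  P^-=[0.6700]  H_jac=[4.1800]  S=[11.9065]  K=[0.2352]  nu=[-4.1481]  x^+=[1.1143]  P^+=[0.0113]
step 2: x^-=[1.1143]  P^-=[0.2013]  H_jac=[2.2286]  S=[1.1996]  K=[0.3739]  nu=[-1.9417]  x^+=[0.3883]  P^+=[0.0336]
step 3: x^-=[0.3883]  P^-=[0.2236]  H_jac=[0.7766]  S=[0.3348]  K=[0.5185]  nu=[-2.2808]  x^+=[-0.7943]  P^+=[0.1335]

H_jac[0,0] = 0.7766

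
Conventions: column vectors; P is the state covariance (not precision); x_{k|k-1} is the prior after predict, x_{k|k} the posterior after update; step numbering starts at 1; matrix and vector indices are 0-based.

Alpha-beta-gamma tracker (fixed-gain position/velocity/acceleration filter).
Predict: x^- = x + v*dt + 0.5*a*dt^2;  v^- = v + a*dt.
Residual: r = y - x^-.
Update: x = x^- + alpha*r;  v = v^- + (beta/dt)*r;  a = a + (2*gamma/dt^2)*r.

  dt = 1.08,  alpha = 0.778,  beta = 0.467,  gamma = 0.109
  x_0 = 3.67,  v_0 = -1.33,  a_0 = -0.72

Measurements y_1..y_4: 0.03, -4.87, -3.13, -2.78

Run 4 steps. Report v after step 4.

v_post = -0.7547

step 1: x_pred=1.8137  r=-1.7837  x^+=0.4260  v^+=-2.8789  a^+=-1.0534
step 2: x_pred=-3.2975  r=-1.5725  x^+=-4.5209  v^+=-4.6965  a^+=-1.3473
step 3: x_pred=-10.3788  r=7.2488  x^+=-4.7392  v^+=-3.0171  a^+=0.0075
step 4: x_pred=-7.9933  r=5.2133  x^+=-3.9373  v^+=-0.7547  a^+=0.9819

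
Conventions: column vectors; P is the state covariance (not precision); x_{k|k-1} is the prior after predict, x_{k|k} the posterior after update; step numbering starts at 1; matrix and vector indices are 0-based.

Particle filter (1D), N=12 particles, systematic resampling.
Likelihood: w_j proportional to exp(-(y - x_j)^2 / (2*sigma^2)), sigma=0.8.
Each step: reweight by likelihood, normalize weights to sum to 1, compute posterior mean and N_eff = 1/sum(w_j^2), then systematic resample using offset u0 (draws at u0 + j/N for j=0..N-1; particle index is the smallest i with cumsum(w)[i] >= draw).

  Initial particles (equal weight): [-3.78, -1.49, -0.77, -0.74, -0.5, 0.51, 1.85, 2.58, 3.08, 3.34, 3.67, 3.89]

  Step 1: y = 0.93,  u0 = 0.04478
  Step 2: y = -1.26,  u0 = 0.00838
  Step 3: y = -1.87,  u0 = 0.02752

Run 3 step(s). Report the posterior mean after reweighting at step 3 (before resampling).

step 1: w=[0.0000, 0.0052, 0.0529, 0.0572, 0.1023, 0.4403, 0.2609, 0.0602, 0.0137, 0.0054, 0.0014, 0.0005]  mean=0.7882  Neff=3.5419  idx=[2, 4, 4, 5, 5, 5, 5, 5, 6, 6, 6, 7]
step 2: w=[0.3268, 0.2510, 0.2510, 0.0341, 0.0341, 0.0341, 0.0341, 0.0341, 0.0002, 0.0002, 0.0002, 0.0000]  mean=-0.4146  Neff=4.1902  idx=[0, 0, 0, 0, 1, 1, 1, 2, 2, 2, 3, 5]
step 3: w=[0.1311, 0.1311, 0.1311, 0.1311, 0.0779, 0.0779, 0.0779, 0.0779, 0.0779, 0.0779, 0.0040, 0.0040]  mean=-0.6335  Neff=9.5030  idx=[0, 0, 1, 2, 2, 3, 4, 5, 6, 7, 8, 9]

post_mean = -0.6335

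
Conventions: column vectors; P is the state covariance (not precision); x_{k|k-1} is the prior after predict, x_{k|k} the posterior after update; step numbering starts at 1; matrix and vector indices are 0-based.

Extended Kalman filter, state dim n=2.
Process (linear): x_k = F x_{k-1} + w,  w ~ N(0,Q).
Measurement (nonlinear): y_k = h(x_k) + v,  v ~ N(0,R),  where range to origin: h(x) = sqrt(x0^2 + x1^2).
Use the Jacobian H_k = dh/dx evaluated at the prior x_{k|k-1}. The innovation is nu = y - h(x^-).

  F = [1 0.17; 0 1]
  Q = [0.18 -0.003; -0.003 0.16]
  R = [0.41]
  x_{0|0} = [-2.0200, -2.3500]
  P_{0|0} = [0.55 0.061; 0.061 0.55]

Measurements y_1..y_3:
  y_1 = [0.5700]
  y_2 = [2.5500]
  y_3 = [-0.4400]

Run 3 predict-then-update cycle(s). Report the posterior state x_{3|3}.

x_post = [-0.7175, -0.5209]

step 1: x^-=[-2.4195, -2.3500]  P^-=[0.7666 0.1515; 0.1515 0.7100]  H_jac=[-0.7173 -0.6967]  S=[1.3006]  K=[-0.5040; -0.4639]  nu=[-2.8029]  x^+=[-1.0068, -1.0497]  P^+=[0.4363 -0.1526; -0.1526 0.4301]
step 2: x^-=[-1.1853, -1.0497]  P^-=[0.5768 -0.0825; -0.0825 0.5901]  H_jac=[-0.7486 -0.6630]  S=[0.9108]  K=[-0.4141; -0.3618]  nu=[0.9667]  x^+=[-1.5856, -1.3994]  P^+=[0.4206 -0.2189; -0.2189 0.4709]
step 3: x^-=[-1.8235, -1.3994]  P^-=[0.5398 -0.1419; -0.1419 0.6309]  H_jac=[-0.7933 -0.6088]  S=[0.8466]  K=[-0.4039; -0.3208]  nu=[-2.7386]  x^+=[-0.7175, -0.5209]  P^+=[0.4018 -0.2515; -0.2515 0.5438]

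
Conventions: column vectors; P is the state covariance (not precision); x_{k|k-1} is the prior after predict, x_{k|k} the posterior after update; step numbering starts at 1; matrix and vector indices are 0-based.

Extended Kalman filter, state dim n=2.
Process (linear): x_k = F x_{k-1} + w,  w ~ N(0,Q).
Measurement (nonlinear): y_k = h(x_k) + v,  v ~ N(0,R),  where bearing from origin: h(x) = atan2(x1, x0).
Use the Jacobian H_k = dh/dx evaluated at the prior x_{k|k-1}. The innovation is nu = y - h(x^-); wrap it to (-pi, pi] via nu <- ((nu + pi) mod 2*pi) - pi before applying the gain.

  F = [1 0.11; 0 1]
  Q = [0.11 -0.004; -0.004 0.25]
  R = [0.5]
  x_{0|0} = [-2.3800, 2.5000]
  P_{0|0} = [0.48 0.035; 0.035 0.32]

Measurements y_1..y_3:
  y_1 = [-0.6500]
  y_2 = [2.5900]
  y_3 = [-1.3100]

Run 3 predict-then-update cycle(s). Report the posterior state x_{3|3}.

x_post = [-2.1457, 2.3453]

step 1: x^-=[-2.1050, 2.5000]  P^-=[0.6016 0.0662; 0.0662 0.5700]  H_jac=[-0.2341 -0.1971]  S=[0.5612]  K=[-0.2741; -0.2278]  nu=[-2.9206]  x^+=[-1.3043, 3.1653]  P^+=[0.5594 0.0312; 0.0312 0.5409]
step 2: x^-=[-0.9561, 3.1653]  P^-=[0.6828 0.0867; 0.0867 0.7909]  H_jac=[-0.2895 -0.0875]  S=[0.5677]  K=[-0.3616; -0.1660]  nu=[0.7258]  x^+=[-1.2186, 3.0447]  P^+=[0.6086 0.0526; 0.0526 0.7752]
step 3: x^-=[-0.8837, 3.0447]  P^-=[0.7395 0.1338; 0.1338 1.0252]  H_jac=[-0.3029 -0.0879]  S=[0.5829]  K=[-0.4045; -0.2242]  nu=[3.1199]  x^+=[-2.1457, 2.3453]  P^+=[0.6442 0.0810; 0.0810 0.9959]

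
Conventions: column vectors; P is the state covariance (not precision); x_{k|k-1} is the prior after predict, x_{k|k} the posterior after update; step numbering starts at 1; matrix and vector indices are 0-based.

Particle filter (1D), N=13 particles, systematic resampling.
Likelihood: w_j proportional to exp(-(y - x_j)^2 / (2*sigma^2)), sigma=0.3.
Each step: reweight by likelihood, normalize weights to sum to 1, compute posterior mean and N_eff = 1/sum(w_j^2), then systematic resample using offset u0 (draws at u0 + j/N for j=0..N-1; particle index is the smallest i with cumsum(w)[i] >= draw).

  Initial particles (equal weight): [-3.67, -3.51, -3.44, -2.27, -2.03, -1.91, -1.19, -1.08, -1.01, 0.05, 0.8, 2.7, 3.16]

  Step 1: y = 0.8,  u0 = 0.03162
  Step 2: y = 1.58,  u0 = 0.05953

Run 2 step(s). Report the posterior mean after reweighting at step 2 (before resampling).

post_mean = 0.8000

step 1: w=[0.0000, 0.0000, 0.0000, 0.0000, 0.0000, 0.0000, 0.0000, 0.0000, 0.0000, 0.0421, 0.9579, 0.0000, 0.0000]  mean=0.7684  Neff=1.0877  idx=[9, 10, 10, 10, 10, 10, 10, 10, 10, 10, 10, 10, 10]
step 2: w=[0.0000, 0.0833, 0.0833, 0.0833, 0.0833, 0.0833, 0.0833, 0.0833, 0.0833, 0.0833, 0.0833, 0.0833, 0.0833]  mean=0.8000  Neff=12.0001  idx=[1, 2, 3, 4, 5, 6, 7, 8, 9, 10, 10, 11, 12]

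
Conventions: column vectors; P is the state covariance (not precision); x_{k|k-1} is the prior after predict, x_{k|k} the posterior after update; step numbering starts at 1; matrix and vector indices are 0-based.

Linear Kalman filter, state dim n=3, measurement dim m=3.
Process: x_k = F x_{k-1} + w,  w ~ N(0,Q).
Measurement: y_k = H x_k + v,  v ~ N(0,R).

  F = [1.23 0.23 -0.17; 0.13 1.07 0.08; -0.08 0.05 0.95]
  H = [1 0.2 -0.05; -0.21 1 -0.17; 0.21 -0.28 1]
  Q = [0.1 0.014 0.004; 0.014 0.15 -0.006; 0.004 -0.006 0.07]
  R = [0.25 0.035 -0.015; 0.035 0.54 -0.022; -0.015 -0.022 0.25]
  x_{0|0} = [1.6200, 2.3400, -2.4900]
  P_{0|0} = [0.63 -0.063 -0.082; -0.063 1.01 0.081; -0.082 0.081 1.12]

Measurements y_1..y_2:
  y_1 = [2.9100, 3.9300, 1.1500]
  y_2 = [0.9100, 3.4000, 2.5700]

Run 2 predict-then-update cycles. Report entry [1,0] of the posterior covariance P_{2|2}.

step 1: x^-=[2.9541, 2.5152, -2.3781]  P^-=[1.1312 0.2438 -0.3099; 0.2438 1.3188 0.2046; -0.3099 0.2046 1.1080]  S=[1.5612 0.3364 -0.2276; 0.3364 1.7466 -0.2735; -0.2276 -0.2735 1.2379]  K=[0.7920 -0.1179 0.0060; 0.1846 0.6849 0.0936; -0.1319 0.1998 0.8161]  nu=[-0.6660, 1.6309, 3.6120]  x^+=[2.2559, 3.8474, 0.9833]  P^+=[0.1921 -0.0041 -0.0493; -0.0041 0.3932 0.1165; -0.0493 0.1165 0.2446]
step 2: x^-=[3.4925, 4.4887, 0.9461]  P^-=[0.4278 0.1098 -0.0839; 0.1098 0.6228 0.1451; -0.0839 0.1451 0.3116]  S=[0.7529 0.1788 -0.0537; 0.1788 1.0892 -0.0661; -0.0537 -0.0661 0.4999]  K=[0.6201 -0.0698 0.0078; 0.1879 0.5016 0.0740; -0.0916 0.1471 0.5164]  nu=[-3.4330, -0.1944, 2.1473]  x^+=[1.3942, 3.9052, 2.3409]  P^+=[0.1489 0.0092 -0.0345; 0.0092 0.2921 0.0845; -0.0345 0.0845 0.1581]

P_post[1,0] = 0.0092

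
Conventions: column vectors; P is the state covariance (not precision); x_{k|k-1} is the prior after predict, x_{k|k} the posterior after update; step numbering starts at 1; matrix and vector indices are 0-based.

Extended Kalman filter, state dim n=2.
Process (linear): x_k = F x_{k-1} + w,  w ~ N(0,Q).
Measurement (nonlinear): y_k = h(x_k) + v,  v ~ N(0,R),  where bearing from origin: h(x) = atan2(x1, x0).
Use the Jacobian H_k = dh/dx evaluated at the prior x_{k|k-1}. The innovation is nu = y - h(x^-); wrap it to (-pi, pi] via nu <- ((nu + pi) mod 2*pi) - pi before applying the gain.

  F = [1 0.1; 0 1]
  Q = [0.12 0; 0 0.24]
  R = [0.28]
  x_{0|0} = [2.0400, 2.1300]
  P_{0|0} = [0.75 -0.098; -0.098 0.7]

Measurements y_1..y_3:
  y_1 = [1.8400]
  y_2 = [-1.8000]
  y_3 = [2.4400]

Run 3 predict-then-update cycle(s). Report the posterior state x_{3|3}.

x_post = [3.4597, 3.1368]

step 1: x^-=[2.2530, 2.1300]  P^-=[0.8574 -0.0280; -0.0280 0.9400]  H_jac=[-0.2216 0.2344]  S=[0.3766]  K=[-0.5218; 0.6014]  nu=[1.0827]  x^+=[1.6880, 2.7811]  P^+=[0.7548 0.0902; 0.0902 0.8038]
step 2: x^-=[1.9661, 2.7811]  P^-=[0.9009 0.1706; 0.1706 1.0438]  H_jac=[-0.2397 0.1695]  S=[0.3479]  K=[-0.5377; 0.3910]  nu=[-2.7554]  x^+=[3.4478, 1.7039]  P^+=[0.8003 0.2437; 0.2437 0.9906]
step 3: x^-=[3.6182, 1.7039]  P^-=[0.9790 0.3428; 0.3428 1.2306]  H_jac=[-0.1065 0.2262]  S=[0.3376]  K=[-0.0792; 0.7165]  nu=[1.9999]  x^+=[3.4597, 3.1368]  P^+=[0.9768 0.3619; 0.3619 1.0573]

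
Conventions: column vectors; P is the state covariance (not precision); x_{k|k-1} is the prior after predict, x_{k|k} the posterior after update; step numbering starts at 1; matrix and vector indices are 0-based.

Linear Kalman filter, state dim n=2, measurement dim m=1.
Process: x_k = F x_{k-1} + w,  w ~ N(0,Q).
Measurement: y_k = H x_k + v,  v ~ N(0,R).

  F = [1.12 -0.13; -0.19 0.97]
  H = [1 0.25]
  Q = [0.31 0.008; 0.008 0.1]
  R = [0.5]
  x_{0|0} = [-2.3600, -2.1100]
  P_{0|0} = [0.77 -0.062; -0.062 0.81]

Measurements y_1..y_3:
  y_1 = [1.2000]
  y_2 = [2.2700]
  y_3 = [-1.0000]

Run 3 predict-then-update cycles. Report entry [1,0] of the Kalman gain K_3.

step 1: x^-=[-2.3689, -1.5983]  P^-=[1.3076 -0.3269; -0.3269 0.9128]  S=[1.7012]  K=[0.7206; -0.0580]  nu=[3.9685]  x^+=[0.4908, -1.8285]  P^+=[0.4242 -0.2558; -0.2558 0.9071]
step 2: x^-=[0.7874, -1.8669]  P^-=[0.9320 -0.4808; -0.4808 1.0630]  S=[1.2580]  K=[0.6453; -0.1710]  nu=[1.9493]  x^+=[2.0453, -2.2002]  P^+=[0.4082 -0.3421; -0.3421 1.0263]
step 3: x^-=[2.5767, -2.5228]  P^-=[0.9389 -0.5883; -0.5883 1.2064]  S=[1.2202]  K=[0.6490; -0.2350]  nu=[-2.9460]  x^+=[0.6648, -1.8305]  P^+=[0.4250 -0.4023; -0.4023 1.1391]

K[1,0] = -0.2350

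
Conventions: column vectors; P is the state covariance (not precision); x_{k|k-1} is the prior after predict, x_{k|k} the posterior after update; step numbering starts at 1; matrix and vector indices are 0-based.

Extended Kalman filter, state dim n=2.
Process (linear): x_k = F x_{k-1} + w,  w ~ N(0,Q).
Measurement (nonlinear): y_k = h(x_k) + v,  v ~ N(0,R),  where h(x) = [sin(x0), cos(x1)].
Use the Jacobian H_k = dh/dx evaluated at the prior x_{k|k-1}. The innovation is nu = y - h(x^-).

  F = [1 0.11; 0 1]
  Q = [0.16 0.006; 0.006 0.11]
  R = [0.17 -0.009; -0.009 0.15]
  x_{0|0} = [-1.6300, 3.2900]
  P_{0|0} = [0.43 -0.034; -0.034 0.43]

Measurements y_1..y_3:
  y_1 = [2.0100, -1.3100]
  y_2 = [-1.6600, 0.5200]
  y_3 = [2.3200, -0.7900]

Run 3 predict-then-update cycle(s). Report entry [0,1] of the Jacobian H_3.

H_jac[0,1] = 0.0000

step 1: x^-=[-1.2681, 3.2900]  P^-=[0.5877 0.0193; 0.0193 0.5400]  H_jac=[0.2981 0.0000; 0.0000 0.1479]  S=[0.2222 -0.0081; -0.0081 0.1618]  K=[0.7905 0.0574; 0.0441 0.4957]  nu=[2.9645, -0.3210]  x^+=[1.0569, 3.2615]  P^+=[0.4491 0.0102; 0.0102 0.5002]
step 2: x^-=[1.4156, 3.2615]  P^-=[0.6174 0.0712; 0.0712 0.6102]  H_jac=[0.1545 0.0000; 0.0000 0.1196]  S=[0.1847 -0.0077; -0.0077 0.1587]  K=[0.5197 0.0788; 0.0788 0.4637]  nu=[-2.6480, 1.5128]  x^+=[0.1588, 3.7543]  P^+=[0.5671 0.0597; 0.0597 0.5754]
step 3: x^-=[0.5717, 3.7543]  P^-=[0.7472 0.1290; 0.1290 0.6854]  H_jac=[0.8410 0.0000; 0.0000 0.5751]  S=[0.6984 0.0534; 0.0534 0.3767]  K=[0.8943 0.0702; 0.0762 1.0356]  nu=[1.7789, 0.0281]  x^+=[2.1646, 3.9189]  P^+=[0.1800 0.0043; 0.0043 0.2689]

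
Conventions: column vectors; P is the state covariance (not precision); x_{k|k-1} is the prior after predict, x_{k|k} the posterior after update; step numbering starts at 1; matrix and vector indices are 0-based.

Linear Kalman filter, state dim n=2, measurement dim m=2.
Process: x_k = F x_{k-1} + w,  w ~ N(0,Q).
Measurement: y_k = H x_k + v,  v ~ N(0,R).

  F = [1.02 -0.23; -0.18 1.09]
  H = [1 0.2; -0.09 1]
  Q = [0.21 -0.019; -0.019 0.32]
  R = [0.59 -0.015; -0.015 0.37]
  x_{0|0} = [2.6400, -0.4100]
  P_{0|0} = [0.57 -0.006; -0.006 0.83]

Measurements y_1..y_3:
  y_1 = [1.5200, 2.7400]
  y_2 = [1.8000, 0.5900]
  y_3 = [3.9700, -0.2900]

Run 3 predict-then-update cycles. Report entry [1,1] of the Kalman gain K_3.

step 1: x^-=[2.7871, -0.9221]  P^-=[0.8498 -0.3387; -0.3387 1.3269]  S=[1.3574 -0.1586; -0.1586 1.7648]  K=[0.5545 -0.1854; 0.0363 0.7724]  nu=[-1.0827, 3.9129]  x^+=[1.4614, 2.0611]  P^+=[0.3392 -0.0464; -0.0464 0.2811]
step 2: x^-=[1.0166, 1.9835]  P^-=[0.5995 -0.2052; -0.2052 0.6831]  S=[1.1348 -0.1339; -0.1339 1.0949]  K=[0.4710 -0.1791; 0.0154 0.6427]  nu=[0.3867, -1.3020]  x^+=[1.4320, 1.1527]  P^+=[0.2900 -0.0472; -0.0472 0.2333]
step 3: x^-=[1.1955, 0.9987]  P^-=[0.5463 -0.1852; -0.1852 0.6251]  S=[1.0872 -0.1210; -0.1210 1.0329]  K=[0.4490 -0.1743; 0.0140 0.6230]  nu=[2.5748, -1.1811]  x^+=[2.5574, 0.2989]  P^+=[0.2768 -0.0463; -0.0463 0.2261]

K[1,1] = 0.6230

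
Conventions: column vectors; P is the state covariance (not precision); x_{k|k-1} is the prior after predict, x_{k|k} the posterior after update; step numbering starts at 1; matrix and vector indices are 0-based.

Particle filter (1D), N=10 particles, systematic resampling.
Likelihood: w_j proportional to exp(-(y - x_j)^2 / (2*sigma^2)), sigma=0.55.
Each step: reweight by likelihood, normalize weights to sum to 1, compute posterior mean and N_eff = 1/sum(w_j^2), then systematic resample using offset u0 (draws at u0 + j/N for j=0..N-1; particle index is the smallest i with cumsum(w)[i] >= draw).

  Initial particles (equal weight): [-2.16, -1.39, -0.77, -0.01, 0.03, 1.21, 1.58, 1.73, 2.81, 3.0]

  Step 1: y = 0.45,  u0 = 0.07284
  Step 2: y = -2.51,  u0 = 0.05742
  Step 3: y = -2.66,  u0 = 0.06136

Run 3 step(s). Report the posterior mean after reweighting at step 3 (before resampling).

post_mean = 0.0028

step 1: w=[0.0000, 0.0018, 0.0404, 0.3334, 0.3534, 0.1821, 0.0573, 0.0315, 0.0000, 0.0000]  mean=0.3393  Neff=3.6345  idx=[3, 3, 3, 3, 4, 4, 4, 5, 5, 7]
step 2: w=[0.1626, 0.1626, 0.1626, 0.1626, 0.1165, 0.1165, 0.1165, 0.0000, 0.0000, 0.0000]  mean=0.0040  Neff=6.8261  idx=[0, 0, 1, 2, 2, 3, 4, 4, 5, 6]
step 3: w=[0.1135, 0.1135, 0.1135, 0.1135, 0.1135, 0.1135, 0.0797, 0.0797, 0.0797, 0.0797]  mean=0.0028  Neff=9.7337  idx=[0, 1, 2, 3, 4, 4, 5, 7, 8, 9]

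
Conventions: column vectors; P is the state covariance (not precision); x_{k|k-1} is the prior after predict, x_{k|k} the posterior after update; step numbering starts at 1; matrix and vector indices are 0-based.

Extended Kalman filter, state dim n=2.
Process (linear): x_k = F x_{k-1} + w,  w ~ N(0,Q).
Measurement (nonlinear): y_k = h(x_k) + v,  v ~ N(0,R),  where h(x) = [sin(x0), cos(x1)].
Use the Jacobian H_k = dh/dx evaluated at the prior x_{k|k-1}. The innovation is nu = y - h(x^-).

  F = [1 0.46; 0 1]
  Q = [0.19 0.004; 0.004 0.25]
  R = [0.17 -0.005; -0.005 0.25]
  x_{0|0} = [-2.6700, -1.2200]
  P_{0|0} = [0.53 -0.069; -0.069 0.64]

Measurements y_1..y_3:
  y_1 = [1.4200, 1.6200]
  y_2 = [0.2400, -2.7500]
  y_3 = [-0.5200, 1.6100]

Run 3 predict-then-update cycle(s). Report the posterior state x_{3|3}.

x_post = [-6.0604, -0.6801]

step 1: x^-=[-3.2312, -1.2200]  P^-=[0.7919 0.2294; 0.2294 0.8900]  H_jac=[-0.9960 0.0000; 0.0000 0.9391]  S=[0.9556 -0.2196; -0.2196 1.0349]  K=[-0.8174 0.0347; -0.0563 0.7957]  nu=[1.3305, 1.2764]  x^+=[-4.2745, -0.2793]  P^+=[0.1397 0.0136; 0.0136 0.2121]
step 2: x^-=[-4.4029, -0.2793]  P^-=[0.3871 0.1152; 0.1152 0.4621]  H_jac=[-0.3045 0.0000; 0.0000 0.2757]  S=[0.2059 -0.0147; -0.0147 0.2851]  K=[-0.5667 0.0822; -0.1390 0.4397]  nu=[-0.7125, -3.7112]  x^+=[-4.3043, -1.8120]  P^+=[0.3177 0.0848; 0.0848 0.4012]
step 3: x^-=[-5.1378, -1.8120]  P^-=[0.6706 0.2734; 0.2734 0.6512]  H_jac=[0.4127 0.0000; 0.0000 0.9710]  S=[0.2842 0.1046; 0.1046 0.8641]  K=[0.9009 0.1982; 0.1337 0.7157]  nu=[-1.4309, 1.8489]  x^+=[-6.0604, -0.6801]  P^+=[0.3687 0.0464; 0.0464 0.1836]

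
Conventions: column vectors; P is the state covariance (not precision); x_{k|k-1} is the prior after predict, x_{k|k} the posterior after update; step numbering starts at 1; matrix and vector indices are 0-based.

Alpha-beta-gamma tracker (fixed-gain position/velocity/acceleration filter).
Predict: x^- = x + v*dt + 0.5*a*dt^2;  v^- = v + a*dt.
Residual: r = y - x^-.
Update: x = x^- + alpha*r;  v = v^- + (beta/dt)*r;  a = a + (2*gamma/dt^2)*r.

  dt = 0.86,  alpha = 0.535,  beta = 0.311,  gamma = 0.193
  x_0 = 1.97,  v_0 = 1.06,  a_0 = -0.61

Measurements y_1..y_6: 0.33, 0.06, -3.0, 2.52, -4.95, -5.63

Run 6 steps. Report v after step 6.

v_post = -0.0554

step 1: x_pred=2.6560  r=-2.3260  x^+=1.4116  v^+=-0.3058  a^+=-1.8240
step 2: x_pred=0.4742  r=-0.4142  x^+=0.2526  v^+=-2.0241  a^+=-2.0401
step 3: x_pred=-2.2426  r=-0.7574  x^+=-2.6478  v^+=-4.0525  a^+=-2.4354
step 4: x_pred=-7.0336  r=9.5536  x^+=-1.9224  v^+=-2.6921  a^+=2.5507
step 5: x_pred=-3.2944  r=-1.6556  x^+=-4.1801  v^+=-1.0973  a^+=1.6866
step 6: x_pred=-4.5001  r=-1.1299  x^+=-5.1046  v^+=-0.0554  a^+=1.0969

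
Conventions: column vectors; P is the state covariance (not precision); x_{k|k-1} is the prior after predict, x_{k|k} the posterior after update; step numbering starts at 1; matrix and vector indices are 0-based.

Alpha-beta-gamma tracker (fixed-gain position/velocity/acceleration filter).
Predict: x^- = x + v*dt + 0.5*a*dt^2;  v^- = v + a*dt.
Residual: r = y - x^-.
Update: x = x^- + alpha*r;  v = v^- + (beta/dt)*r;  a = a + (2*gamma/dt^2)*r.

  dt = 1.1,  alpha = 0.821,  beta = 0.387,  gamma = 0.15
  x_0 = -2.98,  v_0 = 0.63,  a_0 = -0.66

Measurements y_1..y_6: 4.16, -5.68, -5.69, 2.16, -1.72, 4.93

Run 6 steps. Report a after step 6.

step 1: x_pred=-2.6863  r=6.8463  x^+=2.9345  v^+=2.3127  a^+=1.0374
step 2: x_pred=6.1061  r=-11.7861  x^+=-3.5703  v^+=-0.6927  a^+=-1.8847
step 3: x_pred=-5.4726  r=-0.2174  x^+=-5.6511  v^+=-2.8424  a^+=-1.9386
step 4: x_pred=-9.9506  r=12.1106  x^+=-0.0078  v^+=-0.7142  a^+=1.0640
step 5: x_pred=-0.1497  r=-1.5703  x^+=-1.4389  v^+=-0.0963  a^+=0.6747
step 6: x_pred=-1.1366  r=6.0666  x^+=3.8441  v^+=2.7802  a^+=2.1788

a_post = 2.1788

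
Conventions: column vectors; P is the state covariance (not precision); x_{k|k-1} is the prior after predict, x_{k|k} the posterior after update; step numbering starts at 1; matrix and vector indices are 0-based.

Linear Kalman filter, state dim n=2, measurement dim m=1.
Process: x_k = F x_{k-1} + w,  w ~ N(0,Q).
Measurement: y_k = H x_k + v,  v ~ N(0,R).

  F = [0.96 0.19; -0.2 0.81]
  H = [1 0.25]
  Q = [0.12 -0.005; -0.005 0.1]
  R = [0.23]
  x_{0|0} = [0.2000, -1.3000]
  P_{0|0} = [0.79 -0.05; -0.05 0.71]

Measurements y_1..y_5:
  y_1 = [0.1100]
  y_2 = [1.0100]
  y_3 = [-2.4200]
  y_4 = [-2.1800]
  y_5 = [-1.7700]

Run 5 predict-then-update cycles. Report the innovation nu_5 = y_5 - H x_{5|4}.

step 1: x^-=[-0.0550, -1.0930]  P^-=[0.8555 -0.0844; -0.0844 0.6136]  S=[1.0816]  K=[0.7714; 0.0638]  nu=[0.4383]  x^+=[0.2831, -1.0650]  P^+=[0.2118 -0.1376; -0.1376 0.6092]
step 2: x^-=[0.0694, -0.9193]  P^-=[0.2870 -0.0537; -0.0537 0.5528]  S=[0.5247]  K=[0.5214; 0.1610]  nu=[1.1704]  x^+=[0.6797, -0.7308]  P^+=[0.1444 -0.0978; -0.0978 0.5392]
step 3: x^-=[0.5136, -0.7279]  P^-=[0.2368 -0.0220; -0.0220 0.4912]  S=[0.4865]  K=[0.4755; 0.2071]  nu=[-2.7516]  x^+=[-0.7948, -1.2978]  P^+=[0.1268 -0.0699; -0.0699 0.4703]
step 4: x^-=[-1.0095, -0.8922]  P^-=[0.2284 -0.0087; -0.0087 0.4363]  S=[0.4813]  K=[0.4700; 0.2086]  nu=[-0.9474]  x^+=[-1.4548, -1.0898]  P^+=[0.1221 -0.0559; -0.0559 0.4154]
step 5: x^-=[-1.6037, -0.5918]  P^-=[0.2271 -0.0058; -0.0058 0.3955]  S=[0.4789]  K=[0.4712; 0.1943]  nu=[-0.0184]  x^+=[-1.6123, -0.5954]  P^+=[0.1208 -0.0497; -0.0497 0.3774]

innov = [-0.0184]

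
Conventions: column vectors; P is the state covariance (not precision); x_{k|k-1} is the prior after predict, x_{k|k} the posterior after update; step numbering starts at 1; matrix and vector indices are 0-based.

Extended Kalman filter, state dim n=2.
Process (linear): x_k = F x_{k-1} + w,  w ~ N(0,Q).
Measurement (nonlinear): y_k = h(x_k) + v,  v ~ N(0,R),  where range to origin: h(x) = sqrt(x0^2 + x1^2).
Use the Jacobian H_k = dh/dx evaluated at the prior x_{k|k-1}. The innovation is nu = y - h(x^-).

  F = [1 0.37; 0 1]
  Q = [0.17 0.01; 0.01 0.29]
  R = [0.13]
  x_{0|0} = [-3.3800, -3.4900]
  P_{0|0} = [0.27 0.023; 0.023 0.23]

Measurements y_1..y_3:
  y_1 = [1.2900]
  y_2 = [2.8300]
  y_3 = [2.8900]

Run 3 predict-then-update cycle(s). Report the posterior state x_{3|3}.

step 1: x^-=[-4.6713, -3.4900]  P^-=[0.4885 0.1181; 0.1181 0.5200]  H_jac=[-0.8011 -0.5985]  S=[0.7430]  K=[-0.6218; -0.5462]  nu=[-4.5410]  x^+=[-1.8476, -1.0097]  P^+=[0.2012 -0.1343; -0.1343 0.2983]
step 2: x^-=[-2.2212, -1.0097]  P^-=[0.3127 -0.0139; -0.0139 0.5883]  H_jac=[-0.9104 -0.4138]  S=[0.4795]  K=[-0.5818; -0.4815]  nu=[0.3900]  x^+=[-2.4481, -1.1975]  P^+=[0.1504 -0.1482; -0.1482 0.4772]
step 3: x^-=[-2.8912, -1.1975]  P^-=[0.2761 0.0384; 0.0384 0.7672]  H_jac=[-0.9239 -0.3827]  S=[0.5052]  K=[-0.5341; -0.6514]  nu=[-0.2394]  x^+=[-2.7634, -1.0416]  P^+=[0.1320 -0.1373; -0.1373 0.5529]

x_post = [-2.7634, -1.0416]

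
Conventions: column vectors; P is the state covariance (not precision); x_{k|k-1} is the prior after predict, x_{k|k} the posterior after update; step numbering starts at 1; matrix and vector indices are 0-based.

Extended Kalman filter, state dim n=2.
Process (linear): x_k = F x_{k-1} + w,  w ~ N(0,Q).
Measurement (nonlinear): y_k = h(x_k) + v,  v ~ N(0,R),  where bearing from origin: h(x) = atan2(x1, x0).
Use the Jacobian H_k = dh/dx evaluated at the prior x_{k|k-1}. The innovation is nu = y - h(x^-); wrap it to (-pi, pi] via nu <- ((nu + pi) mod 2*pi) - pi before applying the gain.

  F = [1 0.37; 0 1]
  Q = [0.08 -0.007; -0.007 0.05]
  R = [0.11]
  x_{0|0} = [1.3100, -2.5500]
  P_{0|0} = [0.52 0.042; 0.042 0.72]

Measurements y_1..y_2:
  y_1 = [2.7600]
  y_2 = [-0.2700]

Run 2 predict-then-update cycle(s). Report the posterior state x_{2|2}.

x_post = [-3.1554, -4.7422]

step 1: x^-=[0.3665, -2.5500]  P^-=[0.7296 0.3014; 0.3014 0.7700]  H_jac=[0.3842 0.0552]  S=[0.2329]  K=[1.2754; 0.6799]  nu=[-2.0951]  x^+=[-2.3057, -3.9746]  P^+=[0.3509 0.0995; 0.0995 0.6623]
step 2: x^-=[-3.7763, -3.9746]  P^-=[0.5951 0.3375; 0.3375 0.7123]  H_jac=[0.1322 -0.1256]  S=[0.1204]  K=[0.3013; -0.3725]  nu=[2.0606]  x^+=[-3.1554, -4.7422]  P^+=[0.5842 0.3511; 0.3511 0.6956]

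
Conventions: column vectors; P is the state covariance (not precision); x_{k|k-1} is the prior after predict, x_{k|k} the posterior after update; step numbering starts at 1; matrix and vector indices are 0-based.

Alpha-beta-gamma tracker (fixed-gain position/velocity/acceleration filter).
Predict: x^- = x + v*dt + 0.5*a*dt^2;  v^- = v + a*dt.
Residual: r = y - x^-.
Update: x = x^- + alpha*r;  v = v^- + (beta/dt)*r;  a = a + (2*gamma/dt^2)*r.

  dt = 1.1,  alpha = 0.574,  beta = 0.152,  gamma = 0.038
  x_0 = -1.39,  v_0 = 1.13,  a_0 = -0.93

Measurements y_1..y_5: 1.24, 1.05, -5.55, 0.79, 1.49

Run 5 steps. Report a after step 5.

a_post = -0.2569

step 1: x_pred=-0.7097  r=1.9497  x^+=0.4094  v^+=0.3764  a^+=-0.8075
step 2: x_pred=0.3349  r=0.7151  x^+=0.7454  v^+=-0.4131  a^+=-0.7626
step 3: x_pred=-0.1704  r=-5.3796  x^+=-3.2583  v^+=-1.9953  a^+=-1.1005
step 4: x_pred=-6.1190  r=6.9090  x^+=-2.1532  v^+=-2.2512  a^+=-0.6666
step 5: x_pred=-5.0328  r=6.5228  x^+=-1.2887  v^+=-2.0831  a^+=-0.2569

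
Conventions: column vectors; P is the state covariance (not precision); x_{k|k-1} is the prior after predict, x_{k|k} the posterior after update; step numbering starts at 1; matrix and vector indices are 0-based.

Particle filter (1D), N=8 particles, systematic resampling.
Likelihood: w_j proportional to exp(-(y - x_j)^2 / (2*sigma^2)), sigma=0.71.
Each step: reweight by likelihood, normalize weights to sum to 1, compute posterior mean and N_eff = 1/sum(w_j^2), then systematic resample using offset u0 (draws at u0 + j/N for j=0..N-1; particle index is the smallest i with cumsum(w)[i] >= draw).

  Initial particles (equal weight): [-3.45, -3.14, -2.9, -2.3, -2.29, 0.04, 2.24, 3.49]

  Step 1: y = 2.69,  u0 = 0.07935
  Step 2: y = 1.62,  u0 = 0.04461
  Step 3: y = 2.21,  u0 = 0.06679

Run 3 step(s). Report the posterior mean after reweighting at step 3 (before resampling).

post_mean = 2.2400

step 1: w=[0.0000, 0.0000, 0.0000, 0.0000, 0.0000, 0.0007, 0.6064, 0.3929]  mean=2.7296  Neff=1.9154  idx=[6, 6, 6, 6, 6, 7, 7, 7]
step 2: w=[0.1947, 0.1947, 0.1947, 0.1947, 0.1947, 0.0089, 0.0089, 0.0089]  mean=2.2733  Neff=5.2709  idx=[0, 0, 1, 2, 2, 3, 4, 4]
step 3: w=[0.1250, 0.1250, 0.1250, 0.1250, 0.1250, 0.1250, 0.1250, 0.1250]  mean=2.2400  Neff=8.0000  idx=[0, 1, 2, 3, 4, 5, 6, 7]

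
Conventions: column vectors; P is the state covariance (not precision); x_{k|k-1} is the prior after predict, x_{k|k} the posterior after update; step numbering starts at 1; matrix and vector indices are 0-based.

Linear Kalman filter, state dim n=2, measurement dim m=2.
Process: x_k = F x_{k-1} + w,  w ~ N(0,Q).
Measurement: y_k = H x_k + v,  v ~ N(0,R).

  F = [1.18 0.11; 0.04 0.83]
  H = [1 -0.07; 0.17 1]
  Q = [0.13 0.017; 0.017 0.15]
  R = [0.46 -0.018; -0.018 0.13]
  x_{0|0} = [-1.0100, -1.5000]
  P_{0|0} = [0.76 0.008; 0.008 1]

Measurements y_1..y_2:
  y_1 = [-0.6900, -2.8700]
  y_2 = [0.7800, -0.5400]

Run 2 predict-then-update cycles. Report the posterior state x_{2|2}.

step 1: x^-=[-1.3568, -1.2854]  P^-=[1.2024 0.1520; 0.1520 0.8406]  S=[1.6452 0.2778; 0.2778 1.0571]  K=[0.6984 0.1537; -0.0856 0.8422]  nu=[0.5768, -1.3539]  x^+=[-1.1620, -2.4750]  P^+=[0.3153 -0.0462; -0.0462 0.1189]
step 2: x^-=[-1.6434, -2.1007]  P^-=[0.5584 -0.0027; -0.0027 0.2293]  S=[1.0199 0.0582; 0.0582 0.3745]  K=[0.5384 0.1626; -0.0537 0.6194]  nu=[2.2763, 1.8401]  x^+=[-0.1186, -1.0833]  P^+=[0.2427 -0.0298; -0.0298 0.0866]

x_post = [-0.1186, -1.0833]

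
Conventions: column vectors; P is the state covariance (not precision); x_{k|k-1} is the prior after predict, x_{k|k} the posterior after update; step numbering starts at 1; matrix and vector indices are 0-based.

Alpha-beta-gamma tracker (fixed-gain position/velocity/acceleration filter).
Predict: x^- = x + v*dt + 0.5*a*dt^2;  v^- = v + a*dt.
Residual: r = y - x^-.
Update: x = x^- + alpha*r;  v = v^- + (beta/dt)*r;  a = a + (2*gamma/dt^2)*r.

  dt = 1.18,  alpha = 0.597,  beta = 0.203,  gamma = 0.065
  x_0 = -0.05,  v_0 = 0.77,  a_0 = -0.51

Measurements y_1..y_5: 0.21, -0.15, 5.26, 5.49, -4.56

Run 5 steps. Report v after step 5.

step 1: x_pred=0.5035  r=-0.2935  x^+=0.3283  v^+=0.1177  a^+=-0.5374
step 2: x_pred=0.0930  r=-0.2430  x^+=-0.0521  v^+=-0.5582  a^+=-0.5601
step 3: x_pred=-1.1007  r=6.3607  x^+=2.6966  v^+=-0.1249  a^+=0.0338
step 4: x_pred=2.5727  r=2.9173  x^+=4.3143  v^+=0.4168  a^+=0.3061
step 5: x_pred=5.0193  r=-9.5793  x^+=-0.6995  v^+=-0.8699  a^+=-0.5882

v_post = -0.8699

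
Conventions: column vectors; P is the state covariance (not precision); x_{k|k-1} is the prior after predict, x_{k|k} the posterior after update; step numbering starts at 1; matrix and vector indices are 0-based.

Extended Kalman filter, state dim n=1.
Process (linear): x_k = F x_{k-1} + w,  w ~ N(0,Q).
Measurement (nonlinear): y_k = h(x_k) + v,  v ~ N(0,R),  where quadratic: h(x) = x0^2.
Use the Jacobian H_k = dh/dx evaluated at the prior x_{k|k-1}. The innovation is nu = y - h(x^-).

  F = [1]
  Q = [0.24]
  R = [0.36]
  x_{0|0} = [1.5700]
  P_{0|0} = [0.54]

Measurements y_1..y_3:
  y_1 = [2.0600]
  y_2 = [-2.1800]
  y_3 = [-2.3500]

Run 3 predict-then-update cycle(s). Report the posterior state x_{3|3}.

x_post = [-0.4014]

step 1: x^-=[1.5700]  P^-=[0.7800]  H_jac=[3.1400]  S=[8.0505]  K=[0.3042]  nu=[-0.4049]  x^+=[1.4468]  P^+=[0.0349]
step 2: x^-=[1.4468]  P^-=[0.2749]  H_jac=[2.8936]  S=[2.6616]  K=[0.2988]  nu=[-4.2733]  x^+=[0.1698]  P^+=[0.0372]
step 3: x^-=[0.1698]  P^-=[0.2772]  H_jac=[0.3396]  S=[0.3920]  K=[0.2401]  nu=[-2.3788]  x^+=[-0.4014]  P^+=[0.2546]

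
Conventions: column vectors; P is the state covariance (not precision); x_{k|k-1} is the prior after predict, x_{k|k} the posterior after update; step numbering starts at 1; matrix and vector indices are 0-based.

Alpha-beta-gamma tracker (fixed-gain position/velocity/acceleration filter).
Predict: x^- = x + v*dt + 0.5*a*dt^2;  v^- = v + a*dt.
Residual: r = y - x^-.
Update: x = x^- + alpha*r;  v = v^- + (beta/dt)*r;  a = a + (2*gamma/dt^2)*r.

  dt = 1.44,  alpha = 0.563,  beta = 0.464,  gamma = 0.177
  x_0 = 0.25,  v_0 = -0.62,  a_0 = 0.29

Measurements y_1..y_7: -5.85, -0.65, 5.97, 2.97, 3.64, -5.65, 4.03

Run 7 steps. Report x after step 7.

x_post = -0.1220

step 1: x_pred=-0.3421  r=-5.5079  x^+=-3.4431  v^+=-1.9772  a^+=-0.6503
step 2: x_pred=-6.9644  r=6.3144  x^+=-3.4094  v^+=-0.8789  a^+=0.4277
step 3: x_pred=-4.2316  r=10.2016  x^+=1.5119  v^+=3.0241  a^+=2.1693
step 4: x_pred=8.1157  r=-5.1457  x^+=5.2187  v^+=4.4898  a^+=1.2908
step 5: x_pred=13.0224  r=-9.3824  x^+=7.7401  v^+=3.3254  a^+=-0.3109
step 6: x_pred=12.2063  r=-17.8563  x^+=2.1532  v^+=-2.8760  a^+=-3.3593
step 7: x_pred=-5.4712  r=9.5012  x^+=-0.1220  v^+=-4.6519  a^+=-1.7373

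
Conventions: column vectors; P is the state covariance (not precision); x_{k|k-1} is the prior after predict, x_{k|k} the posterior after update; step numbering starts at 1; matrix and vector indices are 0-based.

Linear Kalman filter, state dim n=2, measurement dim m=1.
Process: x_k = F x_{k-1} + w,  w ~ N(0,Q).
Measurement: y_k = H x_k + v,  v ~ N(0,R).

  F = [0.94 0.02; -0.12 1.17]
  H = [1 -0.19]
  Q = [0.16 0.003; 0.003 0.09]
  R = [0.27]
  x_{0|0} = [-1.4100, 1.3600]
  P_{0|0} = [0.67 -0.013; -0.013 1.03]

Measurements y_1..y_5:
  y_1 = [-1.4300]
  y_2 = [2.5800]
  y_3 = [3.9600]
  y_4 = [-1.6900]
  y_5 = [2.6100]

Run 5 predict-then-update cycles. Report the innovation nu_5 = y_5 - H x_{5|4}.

innov = [2.4026]

step 1: x^-=[-1.2982, 1.7604]  P^-=[0.7519 -0.0627; -0.0627 1.5133]  S=[1.1004]  K=[0.6942; -0.3183]  nu=[0.2027]  x^+=[-1.1575, 1.6959]  P^+=[0.2217 0.1804; 0.1804 1.4018]
step 2: x^-=[-1.0541, 2.1231]  P^-=[0.3632 0.2088; 0.2088 1.9614]  S=[0.6247]  K=[0.5180; -0.2624]  nu=[4.0375]  x^+=[1.0371, 1.0637]  P^+=[0.1956 0.2937; 0.2937 1.9184]
step 3: x^-=[0.9961, 1.1201]  P^-=[0.3447 0.3481; 0.3481 2.6365]  S=[0.5776]  K=[0.4823; -0.2646]  nu=[3.1767]  x^+=[2.5281, 0.2795]  P^+=[0.2103 0.4218; 0.4218 2.5960]
step 4: x^-=[2.3820, 0.0236]  P^-=[0.3628 0.5029; 0.5029 3.5283]  S=[0.5690]  K=[0.4696; -0.2943]  nu=[-4.0675]  x^+=[0.4719, 1.2208]  P^+=[0.2373 0.5815; 0.5815 3.4790]
step 5: x^-=[0.4680, 1.3717]  P^-=[0.3929 0.6958; 0.6958 4.6925]  S=[0.5679]  K=[0.4591; -0.3447]  nu=[2.4026]  x^+=[1.5710, 0.5435]  P^+=[0.2732 0.7857; 0.7857 4.6251]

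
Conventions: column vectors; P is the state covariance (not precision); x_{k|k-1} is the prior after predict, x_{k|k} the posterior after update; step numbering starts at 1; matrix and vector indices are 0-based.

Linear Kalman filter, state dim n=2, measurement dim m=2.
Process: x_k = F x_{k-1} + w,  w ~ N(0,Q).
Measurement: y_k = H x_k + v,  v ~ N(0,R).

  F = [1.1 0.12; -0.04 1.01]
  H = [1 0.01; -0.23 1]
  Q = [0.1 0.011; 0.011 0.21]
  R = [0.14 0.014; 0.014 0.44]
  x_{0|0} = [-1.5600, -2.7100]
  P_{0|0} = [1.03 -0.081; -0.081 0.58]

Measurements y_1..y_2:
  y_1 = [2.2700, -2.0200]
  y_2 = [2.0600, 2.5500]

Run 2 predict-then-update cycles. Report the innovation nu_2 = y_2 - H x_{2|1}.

step 1: x^-=[-2.0412, -2.6747]  P^-=[1.3333 -0.0536; -0.0536 0.8099]  S=[1.4723 -0.3381; -0.3381 1.3450]  K=[0.8954 -0.0428; 0.1161 0.6405]  nu=[4.3379, 0.1852]  x^+=[1.8350, -2.0523]  P^+=[0.1245 0.0223; 0.0223 0.2886]
step 2: x^-=[1.7722, -2.1462]  P^-=[0.2607 0.0652; 0.0652 0.5028]  S=[0.4021 0.0241; 0.0241 0.9266]  K=[0.6507 -0.0113; 0.1433 0.5227]  nu=[0.3092, 5.1038]  x^+=[1.9159, 0.5658]  P^+=[0.0907 0.0250; 0.0250 0.2377]

innov = [0.3092, 5.1038]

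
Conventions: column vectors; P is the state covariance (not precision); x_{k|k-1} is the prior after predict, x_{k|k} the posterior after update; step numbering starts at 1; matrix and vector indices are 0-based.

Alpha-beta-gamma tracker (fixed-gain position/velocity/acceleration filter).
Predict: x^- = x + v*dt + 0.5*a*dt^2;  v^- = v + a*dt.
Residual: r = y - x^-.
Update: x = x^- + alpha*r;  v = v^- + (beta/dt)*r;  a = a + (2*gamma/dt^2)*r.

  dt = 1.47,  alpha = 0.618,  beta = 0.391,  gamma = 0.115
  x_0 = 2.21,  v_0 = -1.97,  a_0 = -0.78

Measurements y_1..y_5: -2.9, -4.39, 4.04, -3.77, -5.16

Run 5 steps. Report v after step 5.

v_post = 0.9860

step 1: x_pred=-1.5287  r=-1.3713  x^+=-2.3761  v^+=-3.4814  a^+=-0.9260
step 2: x_pred=-8.4942  r=4.1042  x^+=-5.9578  v^+=-3.7509  a^+=-0.4891
step 3: x_pred=-12.0000  r=16.0400  x^+=-2.0873  v^+=-0.2034  a^+=1.2181
step 4: x_pred=-1.0702  r=-2.6998  x^+=-2.7387  v^+=0.8691  a^+=0.9308
step 5: x_pred=-0.4554  r=-4.7046  x^+=-3.3629  v^+=0.9860  a^+=0.4300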